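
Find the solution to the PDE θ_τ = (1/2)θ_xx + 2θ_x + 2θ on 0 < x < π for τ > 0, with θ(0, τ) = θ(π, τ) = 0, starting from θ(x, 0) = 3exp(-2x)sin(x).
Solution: Substitute θ = exp(-2x)u, i.e. u = exp(2x)θ.
By the product rule, θ_x = exp(-2x)(u_x - 2u), θ_xx = exp(-2x)(u_xx - 4u_x + 4u), θ_τ = exp(-2x)u_τ.
Substituting into the PDE and dividing by exp(-2x): u_τ = (1/2)(u_xx - 4u_x + 4u) + 2(u_x - 2u) + 2u.
The lower-order terms cancel, leaving the standard heat equation u_τ = (1/2)u_xx.
Initial data for u: u(x,0) = exp(2x)θ(x,0) = 3sin(x). The boundary conditions carry over: u(0,τ) = u(π,τ) = 0.
Solve for u:
  Using separation of variables u = X(x)G(τ):
  Eigenfunctions: sin(nx), n = 1, 2, 3, ...
  General solution: u(x, τ) = Σ c_n sin(nx) exp(-n² τ/2)
  Matching u(x,0) = 3sin(x) term by term: c_1=3.
Hence u(x,τ) = 3exp(-τ/2)sin(x).
Transform back: θ(x,τ) = exp(-2x)u(x,τ).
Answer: θ(x, τ) = 3exp(-2x)exp(-τ/2)sin(x)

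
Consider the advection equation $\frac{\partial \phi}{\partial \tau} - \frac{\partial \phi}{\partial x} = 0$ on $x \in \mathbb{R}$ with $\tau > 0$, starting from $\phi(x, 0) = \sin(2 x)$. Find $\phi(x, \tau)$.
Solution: By characteristics ($dx/d\tau = -1$), $\phi(x,\tau) = f(x + \tau)$ with $f = \phi( \cdot , 0)$.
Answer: $\phi(x, \tau) = \sin(2 \tau + 2 x)$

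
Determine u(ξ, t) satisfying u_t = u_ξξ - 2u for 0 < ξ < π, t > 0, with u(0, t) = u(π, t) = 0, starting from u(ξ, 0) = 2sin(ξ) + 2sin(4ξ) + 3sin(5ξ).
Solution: Substitute u = exp(-2t)w.
Then u_t = exp(-2t)(w_t - 2w), u_ξξ = exp(-2t)w_ξξ; substituting and dividing by exp(-2t), the lower-order terms cancel: w_t = w_ξξ (standard heat equation).
Data for w: w(ξ,0) = u(ξ,0) = 2sin(ξ) + 2sin(4ξ) + 3sin(5ξ). The boundary conditions carry over: w(0,t) = w(π,t) = 0.
Separating variables: w = Σ c_n exp(-n²t) sin(nξ). From w(ξ,0) = 2sin(ξ) + 2sin(4ξ) + 3sin(5ξ): c_1=2, c_4=2, c_5=3.
So w(ξ,t) = 2exp(-t)sin(ξ) + 2exp(-16t)sin(4ξ) + 3exp(-25t)sin(5ξ), and u(ξ,t) = exp(-2t)w(ξ,t).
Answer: u(ξ, t) = 2exp(-3t)sin(ξ) + 2exp(-18t)sin(4ξ) + 3exp(-27t)sin(5ξ)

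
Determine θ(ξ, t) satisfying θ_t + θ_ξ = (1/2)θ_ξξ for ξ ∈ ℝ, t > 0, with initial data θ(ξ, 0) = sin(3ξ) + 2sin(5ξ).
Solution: Moving frame: η = ξ - t, σ = t, θ = u(η,σ), so θ_t = u_σ - u_η and θ_ξξ = u_ηη.
Hence θ_t + θ_ξ = u_σ and the PDE becomes the heat equation u_σ = (1/2)u_ηη on η ∈ ℝ.
Initial data: u(η,0) = θ(η,0) = sin(3η) + 2sin(5η). Each mode sin(nη) decays as exp(-n²σ/2) on ℝ, so u(η,σ) = Σ c_n exp(-n²σ/2) sin(nη) with c_3=1, c_5=2: u(η,σ) = exp(-9σ/2)sin(3η) + 2exp(-25σ/2)sin(5η).
Substituting back: θ(ξ,t) = u(ξ - t, t).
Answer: θ(ξ, t) = -exp(-9t/2)sin(3t - 3ξ) - 2exp(-25t/2)sin(5t - 5ξ)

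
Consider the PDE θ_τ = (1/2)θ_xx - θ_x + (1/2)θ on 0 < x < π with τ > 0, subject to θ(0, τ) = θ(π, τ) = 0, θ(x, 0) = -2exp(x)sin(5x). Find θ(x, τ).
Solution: Substitute θ = exp(x)u, i.e. u = exp(-x)θ.
By the product rule, θ_x = exp(x)(u_x + u), θ_xx = exp(x)(u_xx + 2u_x + u), θ_τ = exp(x)u_τ.
Substituting into the PDE and dividing by exp(x): u_τ = (1/2)(u_xx + 2u_x + u) - (u_x + u) + (1/2)u.
The lower-order terms cancel, leaving the standard heat equation u_τ = (1/2)u_xx.
Initial data for u: u(x,0) = exp(-x)θ(x,0) = -2sin(5x). The boundary conditions carry over: u(0,τ) = u(π,τ) = 0.
Solve for u:
  Using separation of variables u = X(x)G(τ):
  Eigenfunctions: sin(nx), n = 1, 2, 3, ...
  General solution: u(x, τ) = Σ c_n sin(nx) exp(-n² τ/2)
  Matching u(x,0) = -2sin(5x) term by term: c_5=-2.
Hence u(x,τ) = -2exp(-25τ/2)sin(5x).
Transform back: θ(x,τ) = exp(x)u(x,τ).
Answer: θ(x, τ) = -2exp(x)exp(-25τ/2)sin(5x)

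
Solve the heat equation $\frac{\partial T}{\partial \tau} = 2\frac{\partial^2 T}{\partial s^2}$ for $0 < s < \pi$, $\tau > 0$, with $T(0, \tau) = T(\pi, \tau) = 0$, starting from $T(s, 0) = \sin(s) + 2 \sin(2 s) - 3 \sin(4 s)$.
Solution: Separating variables: $T = \sum c_n e^{-2n^2\tau} \sin(ns)$. From $T(s,0) = \sin(s) + 2 \sin(2 s) - 3 \sin(4 s)$: $c_1=1, c_2=2, c_4=-3$.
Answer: $T(s, \tau) = e^{-2 \tau} \sin(s) + 2 e^{-8 \tau} \sin(2 s) - 3 e^{-32 \tau} \sin(4 s)$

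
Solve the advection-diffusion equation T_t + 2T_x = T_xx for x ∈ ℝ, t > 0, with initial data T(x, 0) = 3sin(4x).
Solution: Change to a moving frame: let η = x - 2t, σ = t and write T(x,t) = u(η,σ).
By the chain rule T_t = u_σ - 2u_η, T_x = u_η, T_xx = u_ηη.
Then T_t + 2T_x = u_σ: the advection term cancels and the PDE becomes the heat equation u_σ = u_ηη on η ∈ ℝ.
Initial data: u(η,0) = T(η,0) = 3sin(4η).
On η ∈ ℝ each mode satisfies (sin(nη))″ = -n² sin(nη), so exp(-n²σ) sin(nη) solves the heat equation; by superposition u(η,σ) = Σ c_n exp(-n²σ) sin(nη).
Reading off the coefficients: c_4=3, so u(η,σ) = 3exp(-16σ)sin(4η).
Substituting back η = x - 2t, σ = t: T(x,t) = u(x - 2t, t).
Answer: T(x, t) = -3exp(-16t)sin(8t - 4x)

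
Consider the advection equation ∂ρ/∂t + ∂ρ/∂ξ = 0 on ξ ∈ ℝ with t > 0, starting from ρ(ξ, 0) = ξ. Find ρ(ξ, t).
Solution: By characteristics (dξ/dt = 1), ρ(ξ,t) = f(ξ - t) with f = ρ(·, 0).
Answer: ρ(ξ, t) = -t + ξ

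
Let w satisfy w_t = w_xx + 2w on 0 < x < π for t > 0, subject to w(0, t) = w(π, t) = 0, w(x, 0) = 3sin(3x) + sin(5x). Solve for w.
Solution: Substitute w = exp(2t)u.
Then w_t = exp(2t)(u_t + 2u), w_xx = exp(2t)u_xx; substituting and dividing by exp(2t), the lower-order terms cancel: u_t = u_xx (standard heat equation).
Data for u: u(x,0) = w(x,0) = 3sin(3x) + sin(5x). The boundary conditions carry over: u(0,t) = u(π,t) = 0.
Separating variables: u = Σ c_n exp(-n²t) sin(nx). From u(x,0) = 3sin(3x) + sin(5x): c_3=3, c_5=1.
So u(x,t) = 3exp(-9t)sin(3x) + exp(-25t)sin(5x), and w(x,t) = exp(2t)u(x,t).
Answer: w(x, t) = 3exp(-7t)sin(3x) + exp(-23t)sin(5x)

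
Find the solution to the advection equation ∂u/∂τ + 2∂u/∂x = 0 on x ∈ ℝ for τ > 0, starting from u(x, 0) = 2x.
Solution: By method of characteristics (waves move right with speed 2):
Along characteristics x - 2τ = const, u is constant, so u(x,τ) = f(x - 2τ) with f = u(·, 0).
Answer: u(x, τ) = 2x - 4τ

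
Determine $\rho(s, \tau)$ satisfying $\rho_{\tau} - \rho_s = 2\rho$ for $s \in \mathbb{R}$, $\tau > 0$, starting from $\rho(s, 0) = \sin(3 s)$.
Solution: Substitute $\rho = e^{2\tau}u$, i.e. $u = e^{-2\tau}\rho$.
By the product rule, $\rho_{\tau} = e^{2\tau}(u_{\tau} + 2u)$, $\rho_s = e^{2\tau}u_s$.
Substituting into the PDE and dividing by $e^{2\tau}$: $u_{\tau} + 2u - u_s = 2u$.
The lower-order terms cancel, leaving the standard advection equation $u_{\tau} - u_s = 0$.
Initial data for $u$: $u(s,0) = \rho(s,0) = \sin(3 s)$.
Solve for $u$:
  By method of characteristics (waves move left with speed 1):
  Along characteristics $s + \tau =$ const, $u$ is constant, so $u(s,\tau) = f(s + \tau)$ with $f = u( \cdot , 0)$.
Hence $u(s,\tau) = \sin(3 s + 3 \tau)$.
Transform back: $\rho(s,\tau) = e^{2\tau}u(s,\tau)$.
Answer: $\rho(s, \tau) = e^{2 \tau} \sin(3 \tau + 3 s)$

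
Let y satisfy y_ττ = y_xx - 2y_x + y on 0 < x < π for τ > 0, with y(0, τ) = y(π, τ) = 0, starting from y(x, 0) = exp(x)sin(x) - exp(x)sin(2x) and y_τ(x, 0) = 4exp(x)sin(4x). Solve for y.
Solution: Substitute y = exp(x)u, i.e. u = exp(-x)y.
By the product rule, y_x = exp(x)(u_x + u), y_xx = exp(x)(u_xx + 2u_x + u), y_ττ = exp(x)u_ττ.
Substituting into the PDE and dividing by exp(x): u_ττ = (u_xx + 2u_x + u) - 2(u_x + u) + u.
The lower-order terms cancel, leaving the standard wave equation u_ττ = u_xx.
Initial data for u: u(x,0) = exp(-x)y(x,0) = sin(x) - sin(2x); u_τ(x,0) = exp(-x)y_τ(x,0) = 4sin(4x). The boundary conditions carry over: u(0,τ) = u(π,τ) = 0.
Solve for u:
  Using separation of variables u = X(x)T(τ):
  Eigenfunctions: sin(nx), n = 1, 2, 3, ...
  General solution: u(x, τ) = Σ [A_n cos(n τ) + B_n sin(n τ)] sin(nx)
  From u(x,0) = sin(x) - sin(2x): A_1=1, A_2=-1. From u_τ(x,0) = 4sin(4x), using u_τ(x,0) = Σ ω_n B_n sin(nx) with ω_n = n: B_4 = 4/4 = 1.
Hence u(x,τ) = sin(x)cos(τ) - sin(2x)cos(2τ) + sin(4x)sin(4τ).
Transform back: y(x,τ) = exp(x)u(x,τ).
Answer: y(x, τ) = exp(x)sin(x)cos(τ) - exp(x)sin(2x)cos(2τ) + exp(x)sin(4x)sin(4τ)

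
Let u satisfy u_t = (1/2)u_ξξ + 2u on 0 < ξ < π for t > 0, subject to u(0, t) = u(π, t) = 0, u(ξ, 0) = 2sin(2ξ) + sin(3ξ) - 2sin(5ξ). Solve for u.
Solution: Substitute u = exp(2t)w, i.e. w = exp(-2t)u.
By the product rule, u_t = exp(2t)(w_t + 2w), u_ξξ = exp(2t)w_ξξ.
Substituting into the PDE and dividing by exp(2t): w_t + 2w = (1/2)w_ξξ + 2w.
The lower-order terms cancel, leaving the standard heat equation w_t = (1/2)w_ξξ.
Initial data for w: w(ξ,0) = u(ξ,0) = 2sin(2ξ) + sin(3ξ) - 2sin(5ξ). The boundary conditions carry over: w(0,t) = w(π,t) = 0.
Solve for w:
  Using separation of variables w = X(ξ)T(t):
  Eigenfunctions: sin(nξ), n = 1, 2, 3, ...
  General solution: w(ξ, t) = Σ c_n sin(nξ) exp(-n² t/2)
  Matching w(ξ,0) = 2sin(2ξ) + sin(3ξ) - 2sin(5ξ) term by term: c_2=2, c_3=1, c_5=-2.
Hence w(ξ,t) = 2exp(-2t)sin(2ξ) + exp(-9t/2)sin(3ξ) - 2exp(-25t/2)sin(5ξ).
Transform back: u(ξ,t) = exp(2t)w(ξ,t).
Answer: u(ξ, t) = 2sin(2ξ) + exp(-5t/2)sin(3ξ) - 2exp(-21t/2)sin(5ξ)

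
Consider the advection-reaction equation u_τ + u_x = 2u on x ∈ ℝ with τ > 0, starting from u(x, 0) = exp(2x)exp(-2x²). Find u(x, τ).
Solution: Substitute u = exp(2x)w.
Then u_x = exp(2x)(w_x + 2w), u_τ = exp(2x)w_τ; substituting and dividing by exp(2x), the lower-order terms cancel: w_τ + w_x = 0 (standard advection equation).
Data for w: w(x,0) = exp(-2x)u(x,0) = exp(-2x²).
By characteristics (dx/dτ = 1), w(x,τ) = f(x - τ) with f = w(·, 0).
So w(x,τ) = exp(-2(x - τ)²), and u(x,τ) = exp(2x)w(x,τ).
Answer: u(x, τ) = exp(2x)exp(-2(x - τ)²)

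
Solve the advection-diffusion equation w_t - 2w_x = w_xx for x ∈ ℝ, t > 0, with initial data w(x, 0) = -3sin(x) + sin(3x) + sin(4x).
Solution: Moving frame: η = x + 2t, σ = t, w = u(η,σ), so w_t = u_σ + 2u_η and w_xx = u_ηη.
Hence w_t - 2w_x = u_σ and the PDE becomes the heat equation u_σ = u_ηη on η ∈ ℝ.
Initial data: u(η,0) = w(η,0) = -3sin(η) + sin(3η) + sin(4η). Each mode sin(nη) decays as exp(-n²σ) on ℝ, so u(η,σ) = Σ c_n exp(-n²σ) sin(nη) with c_1=-3, c_3=1, c_4=1: u(η,σ) = -3exp(-σ)sin(η) + exp(-9σ)sin(3η) + exp(-16σ)sin(4η).
Substituting back: w(x,t) = u(x + 2t, t).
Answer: w(x, t) = -3exp(-t)sin(2t + x) + exp(-9t)sin(6t + 3x) + exp(-16t)sin(8t + 4x)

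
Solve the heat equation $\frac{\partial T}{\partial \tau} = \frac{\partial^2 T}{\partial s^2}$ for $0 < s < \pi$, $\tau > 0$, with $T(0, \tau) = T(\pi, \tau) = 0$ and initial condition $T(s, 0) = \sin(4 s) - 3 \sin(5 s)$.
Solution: Separating variables: $T = \sum c_n e^{-n^2\tau} \sin(ns)$. From $T(s,0) = \sin(4 s) - 3 \sin(5 s)$: $c_4=1, c_5=-3$.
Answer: $T(s, \tau) = e^{-16 \tau} \sin(4 s) - 3 e^{-25 \tau} \sin(5 s)$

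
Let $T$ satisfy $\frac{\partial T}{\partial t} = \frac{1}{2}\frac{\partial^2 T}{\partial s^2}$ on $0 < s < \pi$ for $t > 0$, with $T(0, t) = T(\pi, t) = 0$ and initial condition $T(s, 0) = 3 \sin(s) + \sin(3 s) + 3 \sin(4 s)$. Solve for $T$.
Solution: Separating variables: $T = \sum c_n e^{-n^2t/2} \sin(ns)$. From $T(s,0) = 3 \sin(s) + \sin(3 s) + 3 \sin(4 s)$: $c_1=3, c_3=1, c_4=3$.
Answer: $T(s, t) = 3 e^{-8 t} \sin(4 s) + 3 e^{-t/2} \sin(s) + e^{-9 t/2} \sin(3 s)$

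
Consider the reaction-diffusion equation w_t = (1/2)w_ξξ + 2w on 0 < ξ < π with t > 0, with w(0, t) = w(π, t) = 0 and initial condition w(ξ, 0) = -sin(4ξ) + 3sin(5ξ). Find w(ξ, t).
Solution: Substitute w = exp(2t)u.
Then w_t = exp(2t)(u_t + 2u), w_ξξ = exp(2t)u_ξξ; substituting and dividing by exp(2t), the lower-order terms cancel: u_t = (1/2)u_ξξ (standard heat equation).
Data for u: u(ξ,0) = w(ξ,0) = -sin(4ξ) + 3sin(5ξ). The boundary conditions carry over: u(0,t) = u(π,t) = 0.
Separating variables: u = Σ c_n exp(-n²t/2) sin(nξ). From u(ξ,0) = -sin(4ξ) + 3sin(5ξ): c_4=-1, c_5=3.
So u(ξ,t) = -exp(-8t)sin(4ξ) + 3exp(-25t/2)sin(5ξ), and w(ξ,t) = exp(2t)u(ξ,t).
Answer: w(ξ, t) = -exp(-6t)sin(4ξ) + 3exp(-21t/2)sin(5ξ)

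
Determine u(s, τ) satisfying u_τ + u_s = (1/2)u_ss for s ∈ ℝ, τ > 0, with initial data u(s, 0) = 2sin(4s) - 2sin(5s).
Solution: Moving frame: η = s - τ, σ = τ, u = w(η,σ), so u_τ = w_σ - w_η and u_ss = w_ηη.
Hence u_τ + u_s = w_σ and the PDE becomes the heat equation w_σ = (1/2)w_ηη on η ∈ ℝ.
Initial data: w(η,0) = u(η,0) = 2sin(4η) - 2sin(5η). Each mode sin(nη) decays as exp(-n²σ/2) on ℝ, so w(η,σ) = Σ c_n exp(-n²σ/2) sin(nη) with c_4=2, c_5=-2: w(η,σ) = 2exp(-8σ)sin(4η) - 2exp(-25σ/2)sin(5η).
Substituting back: u(s,τ) = w(s - τ, τ).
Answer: u(s, τ) = 2exp(-8τ)sin(4s - 4τ) - 2exp(-25τ/2)sin(5s - 5τ)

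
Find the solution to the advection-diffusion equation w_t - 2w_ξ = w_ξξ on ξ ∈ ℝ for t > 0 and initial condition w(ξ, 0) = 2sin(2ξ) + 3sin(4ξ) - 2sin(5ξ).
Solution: Moving frame: η = ξ + 2t, σ = t, w = u(η,σ), so w_t = u_σ + 2u_η and w_ξξ = u_ηη.
Hence w_t - 2w_ξ = u_σ and the PDE becomes the heat equation u_σ = u_ηη on η ∈ ℝ.
Initial data: u(η,0) = w(η,0) = 2sin(2η) + 3sin(4η) - 2sin(5η). Each mode sin(nη) decays as exp(-n²σ) on ℝ, so u(η,σ) = Σ c_n exp(-n²σ) sin(nη) with c_2=2, c_4=3, c_5=-2: u(η,σ) = 2exp(-4σ)sin(2η) + 3exp(-16σ)sin(4η) - 2exp(-25σ)sin(5η).
Substituting back: w(ξ,t) = u(ξ + 2t, t).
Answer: w(ξ, t) = 2exp(-4t)sin(4t + 2ξ) + 3exp(-16t)sin(8t + 4ξ) - 2exp(-25t)sin(10t + 5ξ)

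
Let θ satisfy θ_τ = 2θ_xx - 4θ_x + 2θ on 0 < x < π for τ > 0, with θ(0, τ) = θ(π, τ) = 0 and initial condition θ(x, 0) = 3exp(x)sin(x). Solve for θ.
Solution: Substitute θ = exp(x)u.
Then θ_x = exp(x)(u_x + u), θ_xx = exp(x)(u_xx + 2u_x + u), θ_τ = exp(x)u_τ; substituting and dividing by exp(x), the lower-order terms cancel: u_τ = 2u_xx (standard heat equation).
Data for u: u(x,0) = exp(-x)θ(x,0) = 3sin(x). The boundary conditions carry over: u(0,τ) = u(π,τ) = 0.
Separating variables: u = Σ c_n exp(-2n²τ) sin(nx). From u(x,0) = 3sin(x): c_1=3.
So u(x,τ) = 3exp(-2τ)sin(x), and θ(x,τ) = exp(x)u(x,τ).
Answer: θ(x, τ) = 3exp(x)exp(-2τ)sin(x)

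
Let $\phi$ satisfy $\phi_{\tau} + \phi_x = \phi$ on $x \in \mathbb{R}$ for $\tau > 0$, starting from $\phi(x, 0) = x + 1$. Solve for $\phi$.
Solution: Substitute $\phi = e^{\tau}u$, i.e. $u = e^{-\tau}\phi$.
By the product rule, $\phi_{\tau} = e^{\tau}(u_{\tau} + u)$, $\phi_x = e^{\tau}u_x$.
Substituting into the PDE and dividing by $e^{\tau}$: $u_{\tau} + u + u_x = u$.
The lower-order terms cancel, leaving the standard advection equation $u_{\tau} + u_x = 0$.
Initial data for $u$: $u(x,0) = \phi(x,0) = x + 1$.
Solve for $u$:
  By method of characteristics (waves move right with speed 1):
  Along characteristics $x - \tau =$ const, $u$ is constant, so $u(x,\tau) = f(x - \tau)$ with $f = u( \cdot , 0)$.
Hence $u(x,\tau) = x - \tau + 1$.
Transform back: $\phi(x,\tau) = e^{\tau}u(x,\tau)$.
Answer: $\phi(x, \tau) = - \tau e^{\tau} + x e^{\tau} + e^{\tau}$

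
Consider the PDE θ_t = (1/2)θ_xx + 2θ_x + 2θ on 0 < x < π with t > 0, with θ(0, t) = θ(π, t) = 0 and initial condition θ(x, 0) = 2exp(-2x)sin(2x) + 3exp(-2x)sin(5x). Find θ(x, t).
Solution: Substitute θ = exp(-2x)u, i.e. u = exp(2x)θ.
By the product rule, θ_x = exp(-2x)(u_x - 2u), θ_xx = exp(-2x)(u_xx - 4u_x + 4u), θ_t = exp(-2x)u_t.
Substituting into the PDE and dividing by exp(-2x): u_t = (1/2)(u_xx - 4u_x + 4u) + 2(u_x - 2u) + 2u.
The lower-order terms cancel, leaving the standard heat equation u_t = (1/2)u_xx.
Initial data for u: u(x,0) = exp(2x)θ(x,0) = 2sin(2x) + 3sin(5x). The boundary conditions carry over: u(0,t) = u(π,t) = 0.
Solve for u:
  Using separation of variables u = X(x)G(t):
  Eigenfunctions: sin(nx), n = 1, 2, 3, ...
  General solution: u(x, t) = Σ c_n sin(nx) exp(-n² t/2)
  Matching u(x,0) = 2sin(2x) + 3sin(5x) term by term: c_2=2, c_5=3.
Hence u(x,t) = 2exp(-2t)sin(2x) + 3exp(-25t/2)sin(5x).
Transform back: θ(x,t) = exp(-2x)u(x,t).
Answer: θ(x, t) = 2exp(-2t)exp(-2x)sin(2x) + 3exp(-25t/2)exp(-2x)sin(5x)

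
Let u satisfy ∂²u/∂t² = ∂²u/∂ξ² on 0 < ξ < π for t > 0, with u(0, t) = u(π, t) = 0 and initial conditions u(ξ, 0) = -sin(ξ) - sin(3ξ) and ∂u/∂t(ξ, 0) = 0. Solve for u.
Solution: Using separation of variables u = X(ξ)T(t):
Eigenfunctions: sin(nξ), n = 1, 2, 3, ...
General solution: u(ξ, t) = Σ [A_n cos(n t) + B_n sin(n t)] sin(nξ)
From u(ξ,0) = -sin(ξ) - sin(3ξ): A_1=-1, A_3=-1. From u_t(ξ,0) = 0: all B_n = 0.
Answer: u(ξ, t) = -sin(ξ)cos(t) - sin(3ξ)cos(3t)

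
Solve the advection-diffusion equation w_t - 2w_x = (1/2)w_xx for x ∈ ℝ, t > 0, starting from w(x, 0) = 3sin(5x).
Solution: Change to a moving frame: let η = x + 2t, σ = t and write w(x,t) = u(η,σ).
By the chain rule w_t = u_σ + 2u_η, w_x = u_η, w_xx = u_ηη.
Then w_t - 2w_x = u_σ: the advection term cancels and the PDE becomes the heat equation u_σ = (1/2)u_ηη on η ∈ ℝ.
Initial data: u(η,0) = w(η,0) = 3sin(5η).
On η ∈ ℝ each mode satisfies (sin(nη))″ = -n² sin(nη), so exp(-n²σ/2) sin(nη) solves the heat equation; by superposition u(η,σ) = Σ c_n exp(-n²σ/2) sin(nη).
Reading off the coefficients: c_5=3, so u(η,σ) = 3exp(-25σ/2)sin(5η).
Substituting back η = x + 2t, σ = t: w(x,t) = u(x + 2t, t).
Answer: w(x, t) = 3exp(-25t/2)sin(10t + 5x)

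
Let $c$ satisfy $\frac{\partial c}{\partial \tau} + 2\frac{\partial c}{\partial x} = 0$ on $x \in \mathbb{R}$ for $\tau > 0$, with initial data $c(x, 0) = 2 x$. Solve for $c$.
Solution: By method of characteristics (waves move right with speed 2):
Along characteristics $x - 2\tau =$ const, $c$ is constant, so $c(x,\tau) = f(x - 2\tau)$ with $f = c( \cdot , 0)$.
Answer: $c(x, \tau) = -4 \tau + 2 x$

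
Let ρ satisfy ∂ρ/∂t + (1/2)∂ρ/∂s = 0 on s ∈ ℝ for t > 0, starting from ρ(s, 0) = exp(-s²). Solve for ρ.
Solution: By characteristics (ds/dt = 1/2), ρ(s,t) = f(s - (1/2)t) with f = ρ(·, 0).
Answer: ρ(s, t) = exp(-(s - t/2)²)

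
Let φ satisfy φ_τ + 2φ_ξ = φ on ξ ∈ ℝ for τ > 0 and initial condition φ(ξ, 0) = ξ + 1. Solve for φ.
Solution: Substitute φ = exp(τ)u, i.e. u = exp(-τ)φ.
By the product rule, φ_τ = exp(τ)(u_τ + u), φ_ξ = exp(τ)u_ξ.
Substituting into the PDE and dividing by exp(τ): u_τ + u + 2u_ξ = u.
The lower-order terms cancel, leaving the standard advection equation u_τ + 2u_ξ = 0.
Initial data for u: u(ξ,0) = φ(ξ,0) = ξ + 1.
Solve for u:
  By method of characteristics (waves move right with speed 2):
  Along characteristics ξ - 2τ = const, u is constant, so u(ξ,τ) = f(ξ - 2τ) with f = u(·, 0).
Hence u(ξ,τ) = ξ - 2τ + 1.
Transform back: φ(ξ,τ) = exp(τ)u(ξ,τ).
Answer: φ(ξ, τ) = ξexp(τ) - 2τexp(τ) + exp(τ)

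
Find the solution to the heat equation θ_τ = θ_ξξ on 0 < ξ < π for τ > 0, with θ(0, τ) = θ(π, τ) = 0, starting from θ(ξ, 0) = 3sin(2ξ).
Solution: Separating variables: θ = Σ c_n exp(-n²τ) sin(nξ). From θ(ξ,0) = 3sin(2ξ): c_2=3.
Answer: θ(ξ, τ) = 3exp(-4τ)sin(2ξ)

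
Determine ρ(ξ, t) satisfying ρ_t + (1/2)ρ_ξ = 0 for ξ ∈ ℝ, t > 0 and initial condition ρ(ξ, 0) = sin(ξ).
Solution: By characteristics (dξ/dt = 1/2), ρ(ξ,t) = f(ξ - (1/2)t) with f = ρ(·, 0).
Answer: ρ(ξ, t) = -sin(t/2 - ξ)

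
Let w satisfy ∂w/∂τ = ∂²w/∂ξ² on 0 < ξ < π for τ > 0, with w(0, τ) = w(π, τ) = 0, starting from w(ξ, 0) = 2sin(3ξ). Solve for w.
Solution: Separating variables: w = Σ c_n exp(-n²τ) sin(nξ). From w(ξ,0) = 2sin(3ξ): c_3=2.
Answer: w(ξ, τ) = 2exp(-9τ)sin(3ξ)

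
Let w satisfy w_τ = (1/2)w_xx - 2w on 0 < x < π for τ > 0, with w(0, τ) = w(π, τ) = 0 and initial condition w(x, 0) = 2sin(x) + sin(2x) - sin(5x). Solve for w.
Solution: Substitute w = exp(-2τ)u.
Then w_τ = exp(-2τ)(u_τ - 2u), w_xx = exp(-2τ)u_xx; substituting and dividing by exp(-2τ), the lower-order terms cancel: u_τ = (1/2)u_xx (standard heat equation).
Data for u: u(x,0) = w(x,0) = 2sin(x) + sin(2x) - sin(5x). The boundary conditions carry over: u(0,τ) = u(π,τ) = 0.
Separating variables: u = Σ c_n exp(-n²τ/2) sin(nx). From u(x,0) = 2sin(x) + sin(2x) - sin(5x): c_1=2, c_2=1, c_5=-1.
So u(x,τ) = exp(-2τ)sin(2x) + 2exp(-τ/2)sin(x) - exp(-25τ/2)sin(5x), and w(x,τ) = exp(-2τ)u(x,τ).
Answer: w(x, τ) = exp(-4τ)sin(2x) + 2exp(-5τ/2)sin(x) - exp(-29τ/2)sin(5x)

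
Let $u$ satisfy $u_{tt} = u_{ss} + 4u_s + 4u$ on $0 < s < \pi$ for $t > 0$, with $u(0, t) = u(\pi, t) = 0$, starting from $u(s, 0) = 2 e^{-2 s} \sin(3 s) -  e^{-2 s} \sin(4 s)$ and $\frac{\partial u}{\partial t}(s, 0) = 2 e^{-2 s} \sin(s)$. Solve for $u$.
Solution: Substitute $u = e^{-2s}w$, i.e. $w = e^{2s}u$.
By the product rule, $u_s = e^{-2s}(w_s - 2w)$, $u_{ss} = e^{-2s}(w_{ss} - 4w_s + 4w)$, $u_{tt} = e^{-2s}w_{tt}$.
Substituting into the PDE and dividing by $e^{-2s}$: $w_{tt} = (w_{ss} - 4w_s + 4w) + 4(w_s - 2w) + 4w$.
The lower-order terms cancel, leaving the standard wave equation $w_{tt} = w_{ss}$.
Initial data for $w$: $w(s,0) = e^{2s}u(s,0) = 2 \sin(3 s) - \sin(4 s)$; $w_t(s,0) = e^{2s}u_t(s,0) = 2 \sin(s)$. The boundary conditions carry over: $w(0,t) = w(\pi,t) = 0$.
Solve for $w$:
  Using separation of variables $w = X(s)T(t)$:
  Eigenfunctions: $\sin(ns)$, $n = 1, 2, 3, \ldots$
  General solution: $w(s, t) = \sum [A_n \cos(n t) + B_n \sin(n t)] \sin(ns)$
  From $w(s,0) = 2 \sin(3 s) - \sin(4 s)$: $A_3=2, A_4=-1$. From $w_t(s,0) = 2 \sin(s)$, using $w_t(s,0) = \sum \omega_n B_n \sin(ns)$ with $\omega_n = n$: $B_1 = 2/1 = 2$.
Hence $w(s,t) = 2 \sin(s) \sin(t) + 2 \sin(3 s) \cos(3 t) - \sin(4 s) \cos(4 t)$.
Transform back: $u(s,t) = e^{-2s}w(s,t)$.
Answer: $u(s, t) = 2 e^{-2 s} \sin(s) \sin(t) + 2 e^{-2 s} \sin(3 s) \cos(3 t) -  e^{-2 s} \sin(4 s) \cos(4 t)$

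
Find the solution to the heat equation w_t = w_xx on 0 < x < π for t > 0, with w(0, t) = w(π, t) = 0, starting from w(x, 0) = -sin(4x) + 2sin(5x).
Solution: Separating variables: w = Σ c_n exp(-n²t) sin(nx). From w(x,0) = -sin(4x) + 2sin(5x): c_4=-1, c_5=2.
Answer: w(x, t) = -exp(-16t)sin(4x) + 2exp(-25t)sin(5x)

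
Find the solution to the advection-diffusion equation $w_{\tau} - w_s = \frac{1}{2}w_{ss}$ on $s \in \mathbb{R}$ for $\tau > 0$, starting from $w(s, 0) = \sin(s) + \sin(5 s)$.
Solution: Change to a moving frame: let $\eta = s + \tau$, $\sigma = \tau$ and write $w(s,\tau) = u(\eta,\sigma)$.
By the chain rule $w_{\tau} = u_{\sigma} + u_{\eta}$, $w_s = u_{\eta}$, $w_{ss} = u_{\eta\eta}$.
Then $w_{\tau} - w_s = u_{\sigma}$: the advection term cancels and the PDE becomes the heat equation $u_{\sigma} = \frac{1}{2}u_{\eta\eta}$ on $\eta \in \mathbb{R}$.
Initial data: $u(\eta,0) = w(\eta,0) = \sin(\eta) + \sin(5 \eta)$.
On $\eta \in \mathbb{R}$ each mode satisfies $(\sin(n\eta))'' = -n^2 \sin(n\eta)$, so $e^{-n^2\sigma/2} \sin(n\eta)$ solves the heat equation; by superposition $u(\eta,\sigma) = \sum c_n e^{-n^2\sigma/2} \sin(n\eta)$.
Reading off the coefficients: $c_1=1, c_5=1$, so $u(\eta,\sigma) = e^{-\sigma/2} \sin(\eta) + e^{-25 \sigma/2} \sin(5 \eta)$.
Substituting back $\eta = s + \tau$, $\sigma = \tau$: $w(s,\tau) = u(s + \tau, \tau)$.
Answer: $w(s, \tau) = e^{-\tau/2} \sin(\tau + s) + e^{-25 \tau/2} \sin(5 \tau + 5 s)$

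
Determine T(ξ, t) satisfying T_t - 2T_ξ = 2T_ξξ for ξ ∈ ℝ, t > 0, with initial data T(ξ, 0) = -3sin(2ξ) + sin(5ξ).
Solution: Moving frame: η = ξ + 2t, σ = t, T = u(η,σ), so T_t = u_σ + 2u_η and T_ξξ = u_ηη.
Hence T_t - 2T_ξ = u_σ and the PDE becomes the heat equation u_σ = 2u_ηη on η ∈ ℝ.
Initial data: u(η,0) = T(η,0) = -3sin(2η) + sin(5η). Each mode sin(nη) decays as exp(-2n²σ) on ℝ, so u(η,σ) = Σ c_n exp(-2n²σ) sin(nη) with c_2=-3, c_5=1: u(η,σ) = -3exp(-8σ)sin(2η) + exp(-50σ)sin(5η).
Substituting back: T(ξ,t) = u(ξ + 2t, t).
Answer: T(ξ, t) = -3exp(-8t)sin(4t + 2ξ) + exp(-50t)sin(10t + 5ξ)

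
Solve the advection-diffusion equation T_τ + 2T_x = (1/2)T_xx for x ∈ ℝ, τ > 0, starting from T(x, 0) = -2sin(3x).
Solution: Change to a moving frame: let η = x - 2τ, σ = τ and write T(x,τ) = u(η,σ).
By the chain rule T_τ = u_σ - 2u_η, T_x = u_η, T_xx = u_ηη.
Then T_τ + 2T_x = u_σ: the advection term cancels and the PDE becomes the heat equation u_σ = (1/2)u_ηη on η ∈ ℝ.
Initial data: u(η,0) = T(η,0) = -2sin(3η).
On η ∈ ℝ each mode satisfies (sin(nη))″ = -n² sin(nη), so exp(-n²σ/2) sin(nη) solves the heat equation; by superposition u(η,σ) = Σ c_n exp(-n²σ/2) sin(nη).
Reading off the coefficients: c_3=-2, so u(η,σ) = -2exp(-9σ/2)sin(3η).
Substituting back η = x - 2τ, σ = τ: T(x,τ) = u(x - 2τ, τ).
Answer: T(x, τ) = -2exp(-9τ/2)sin(3x - 6τ)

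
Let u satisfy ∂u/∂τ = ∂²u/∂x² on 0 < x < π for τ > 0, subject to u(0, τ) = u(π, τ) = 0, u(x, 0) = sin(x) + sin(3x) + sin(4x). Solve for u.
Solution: Separating variables: u = Σ c_n exp(-n²τ) sin(nx). From u(x,0) = sin(x) + sin(3x) + sin(4x): c_1=1, c_3=1, c_4=1.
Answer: u(x, τ) = exp(-τ)sin(x) + exp(-9τ)sin(3x) + exp(-16τ)sin(4x)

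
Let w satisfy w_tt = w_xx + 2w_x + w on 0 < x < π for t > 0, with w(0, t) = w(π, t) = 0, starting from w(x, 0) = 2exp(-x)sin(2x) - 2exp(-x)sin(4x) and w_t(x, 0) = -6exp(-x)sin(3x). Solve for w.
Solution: Substitute w = exp(-x)u.
Then w_x = exp(-x)(u_x - u), w_xx = exp(-x)(u_xx - 2u_x + u), w_tt = exp(-x)u_tt; substituting and dividing by exp(-x), the lower-order terms cancel: u_tt = u_xx (standard wave equation).
Data for u: u(x,0) = exp(x)w(x,0) = 2sin(2x) - 2sin(4x); u_t(x,0) = exp(x)w_t(x,0) = -6sin(3x). The boundary conditions carry over: u(0,t) = u(π,t) = 0.
Separating variables: u = Σ [A_n cos(ω_n t) + B_n sin(ω_n t)] sin(nx), ω_n = n. From ICs (B_n = velocity coefficient / ω_n): A_2=2, A_4=-2, B_3=-2.
So u(x,t) = -2sin(3t)sin(3x) + 2sin(2x)cos(2t) - 2sin(4x)cos(4t), and w(x,t) = exp(-x)u(x,t).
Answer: w(x, t) = -2exp(-x)sin(3t)sin(3x) + 2exp(-x)sin(2x)cos(2t) - 2exp(-x)sin(4x)cos(4t)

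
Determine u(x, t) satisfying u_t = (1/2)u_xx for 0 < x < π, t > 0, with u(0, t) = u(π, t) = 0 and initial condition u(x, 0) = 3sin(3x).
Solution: Separating variables: u = Σ c_n exp(-n²t/2) sin(nx). From u(x,0) = 3sin(3x): c_3=3.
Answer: u(x, t) = 3exp(-9t/2)sin(3x)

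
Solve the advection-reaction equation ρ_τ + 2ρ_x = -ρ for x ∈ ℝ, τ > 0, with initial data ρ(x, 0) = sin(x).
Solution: Substitute ρ = exp(-τ)u.
Then ρ_τ = exp(-τ)(u_τ - u), ρ_x = exp(-τ)u_x; substituting and dividing by exp(-τ), the lower-order terms cancel: u_τ + 2u_x = 0 (standard advection equation).
Data for u: u(x,0) = ρ(x,0) = sin(x).
By characteristics (dx/dτ = 2), u(x,τ) = f(x - 2τ) with f = u(·, 0).
So u(x,τ) = sin(x - 2τ), and ρ(x,τ) = exp(-τ)u(x,τ).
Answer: ρ(x, τ) = exp(-τ)sin(x - 2τ)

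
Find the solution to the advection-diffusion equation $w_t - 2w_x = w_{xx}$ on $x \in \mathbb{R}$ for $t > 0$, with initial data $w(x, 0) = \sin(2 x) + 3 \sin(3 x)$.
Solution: Change to a moving frame: let $\eta = x + 2t$, $\sigma = t$ and write $w(x,t) = u(\eta,\sigma)$.
By the chain rule $w_t = u_{\sigma} + 2u_{\eta}$, $w_x = u_{\eta}$, $w_{xx} = u_{\eta\eta}$.
Then $w_t - 2w_x = u_{\sigma}$: the advection term cancels and the PDE becomes the heat equation $u_{\sigma} = u_{\eta\eta}$ on $\eta \in \mathbb{R}$.
Initial data: $u(\eta,0) = w(\eta,0) = \sin(2 \eta) + 3 \sin(3 \eta)$.
On $\eta \in \mathbb{R}$ each mode satisfies $(\sin(n\eta))'' = -n^2 \sin(n\eta)$, so $e^{-n^2\sigma} \sin(n\eta)$ solves the heat equation; by superposition $u(\eta,\sigma) = \sum c_n e^{-n^2\sigma} \sin(n\eta)$.
Reading off the coefficients: $c_2=1, c_3=3$, so $u(\eta,\sigma) = e^{-4 \sigma} \sin(2 \eta) + 3 e^{-9 \sigma} \sin(3 \eta)$.
Substituting back $\eta = x + 2t$, $\sigma = t$: $w(x,t) = u(x + 2t, t)$.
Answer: $w(x, t) = e^{-4 t} \sin(4 t + 2 x) + 3 e^{-9 t} \sin(6 t + 3 x)$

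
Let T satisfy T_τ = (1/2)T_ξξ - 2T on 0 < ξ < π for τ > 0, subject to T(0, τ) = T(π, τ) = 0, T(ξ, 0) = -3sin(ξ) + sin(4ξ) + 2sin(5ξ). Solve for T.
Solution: Substitute T = exp(-2τ)u.
Then T_τ = exp(-2τ)(u_τ - 2u), T_ξξ = exp(-2τ)u_ξξ; substituting and dividing by exp(-2τ), the lower-order terms cancel: u_τ = (1/2)u_ξξ (standard heat equation).
Data for u: u(ξ,0) = T(ξ,0) = -3sin(ξ) + sin(4ξ) + 2sin(5ξ). The boundary conditions carry over: u(0,τ) = u(π,τ) = 0.
Separating variables: u = Σ c_n exp(-n²τ/2) sin(nξ). From u(ξ,0) = -3sin(ξ) + sin(4ξ) + 2sin(5ξ): c_1=-3, c_4=1, c_5=2.
So u(ξ,τ) = exp(-8τ)sin(4ξ) - 3exp(-τ/2)sin(ξ) + 2exp(-25τ/2)sin(5ξ), and T(ξ,τ) = exp(-2τ)u(ξ,τ).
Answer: T(ξ, τ) = exp(-10τ)sin(4ξ) - 3exp(-5τ/2)sin(ξ) + 2exp(-29τ/2)sin(5ξ)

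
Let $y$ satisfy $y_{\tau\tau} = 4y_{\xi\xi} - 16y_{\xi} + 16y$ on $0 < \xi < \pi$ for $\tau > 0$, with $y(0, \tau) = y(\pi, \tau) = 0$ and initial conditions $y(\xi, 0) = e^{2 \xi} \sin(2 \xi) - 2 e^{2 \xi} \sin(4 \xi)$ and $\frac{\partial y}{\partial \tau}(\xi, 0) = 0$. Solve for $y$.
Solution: Substitute $y = e^{2\xi}u$, i.e. $u = e^{-2\xi}y$.
By the product rule, $y_{\xi} = e^{2\xi}(u_{\xi} + 2u)$, $y_{\xi\xi} = e^{2\xi}(u_{\xi\xi} + 4u_{\xi} + 4u)$, $y_{\tau\tau} = e^{2\xi}u_{\tau\tau}$.
Substituting into the PDE and dividing by $e^{2\xi}$: $u_{\tau\tau} = 4(u_{\xi\xi} + 4u_{\xi} + 4u) - 16(u_{\xi} + 2u) + 16u$.
The lower-order terms cancel, leaving the standard wave equation $u_{\tau\tau} = 4u_{\xi\xi}$.
Initial data for $u$: $u(\xi,0) = e^{-2\xi}y(\xi,0) = \sin(2 \xi) - 2 \sin(4 \xi)$; $u_{\tau}(\xi,0) = e^{-2\xi}y_{\tau}(\xi,0) = 0$. The boundary conditions carry over: $u(0,\tau) = u(\pi,\tau) = 0$.
Solve for $u$:
  Using separation of variables $u = X(\xi)T(\tau)$:
  Eigenfunctions: $\sin(n\xi)$, $n = 1, 2, 3, \ldots$
  General solution: $u(\xi, \tau) = \sum [A_n \cos(2n \tau) + B_n \sin(2n \tau)] \sin(n\xi)$
  From $u(\xi,0) = \sin(2 \xi) - 2 \sin(4 \xi)$: $A_2=1, A_4=-2$. From $u_{\tau}(\xi,0) = 0$: all $B_n = 0$.
Hence $u(\xi,\tau) = \sin(2 \xi) \cos(4 \tau) - 2 \sin(4 \xi) \cos(8 \tau)$.
Transform back: $y(\xi,\tau) = e^{2\xi}u(\xi,\tau)$.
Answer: $y(\xi, \tau) = e^{2 \xi} \sin(2 \xi) \cos(4 \tau) - 2 e^{2 \xi} \sin(4 \xi) \cos(8 \tau)$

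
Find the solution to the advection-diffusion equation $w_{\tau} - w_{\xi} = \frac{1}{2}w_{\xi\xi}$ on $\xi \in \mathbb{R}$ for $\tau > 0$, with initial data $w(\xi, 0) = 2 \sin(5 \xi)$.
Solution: Moving frame: $\eta = \xi + \tau$, $\sigma = \tau$, $w = u(\eta,\sigma)$, so $w_{\tau} = u_{\sigma} + u_{\eta}$ and $w_{\xi\xi} = u_{\eta\eta}$.
Hence $w_{\tau} - w_{\xi} = u_{\sigma}$ and the PDE becomes the heat equation $u_{\sigma} = \frac{1}{2}u_{\eta\eta}$ on $\eta \in \mathbb{R}$.
Initial data: $u(\eta,0) = w(\eta,0) = 2 \sin(5 \eta)$. Each mode $\sin(n\eta)$ decays as $e^{-n^2\sigma/2}$ on $\mathbb{R}$, so $u(\eta,\sigma) = \sum c_n e^{-n^2\sigma/2} \sin(n\eta)$ with $c_5=2$: $u(\eta,\sigma) = 2 e^{-25 \sigma/2} \sin(5 \eta)$.
Substituting back: $w(\xi,\tau) = u(\xi + \tau, \tau)$.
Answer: $w(\xi, \tau) = 2 e^{-25 \tau/2} \sin(5 \tau + 5 \xi)$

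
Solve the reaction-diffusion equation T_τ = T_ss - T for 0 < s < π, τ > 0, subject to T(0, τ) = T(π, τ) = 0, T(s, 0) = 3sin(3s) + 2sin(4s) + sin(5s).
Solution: Substitute T = exp(-τ)u.
Then T_τ = exp(-τ)(u_τ - u), T_ss = exp(-τ)u_ss; substituting and dividing by exp(-τ), the lower-order terms cancel: u_τ = u_ss (standard heat equation).
Data for u: u(s,0) = T(s,0) = 3sin(3s) + 2sin(4s) + sin(5s). The boundary conditions carry over: u(0,τ) = u(π,τ) = 0.
Separating variables: u = Σ c_n exp(-n²τ) sin(ns). From u(s,0) = 3sin(3s) + 2sin(4s) + sin(5s): c_3=3, c_4=2, c_5=1.
So u(s,τ) = 3exp(-9τ)sin(3s) + 2exp(-16τ)sin(4s) + exp(-25τ)sin(5s), and T(s,τ) = exp(-τ)u(s,τ).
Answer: T(s, τ) = 3exp(-10τ)sin(3s) + 2exp(-17τ)sin(4s) + exp(-26τ)sin(5s)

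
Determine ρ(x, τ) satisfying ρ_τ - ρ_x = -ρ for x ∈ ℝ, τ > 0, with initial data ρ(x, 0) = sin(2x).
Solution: Substitute ρ = exp(-τ)u.
Then ρ_τ = exp(-τ)(u_τ - u), ρ_x = exp(-τ)u_x; substituting and dividing by exp(-τ), the lower-order terms cancel: u_τ - u_x = 0 (standard advection equation).
Data for u: u(x,0) = ρ(x,0) = sin(2x).
By characteristics (dx/dτ = -1), u(x,τ) = f(x + τ) with f = u(·, 0).
So u(x,τ) = sin(2x + 2τ), and ρ(x,τ) = exp(-τ)u(x,τ).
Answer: ρ(x, τ) = exp(-τ)sin(2x + 2τ)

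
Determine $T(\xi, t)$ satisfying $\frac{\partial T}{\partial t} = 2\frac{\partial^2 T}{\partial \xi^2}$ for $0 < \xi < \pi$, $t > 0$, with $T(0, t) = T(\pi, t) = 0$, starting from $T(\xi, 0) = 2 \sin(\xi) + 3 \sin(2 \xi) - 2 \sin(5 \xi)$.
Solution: Separating variables: $T = \sum c_n e^{-2n^2t} \sin(n\xi)$. From $T(\xi,0) = 2 \sin(\xi) + 3 \sin(2 \xi) - 2 \sin(5 \xi)$: $c_1=2, c_2=3, c_5=-2$.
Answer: $T(\xi, t) = 2 e^{-2 t} \sin(\xi) + 3 e^{-8 t} \sin(2 \xi) - 2 e^{-50 t} \sin(5 \xi)$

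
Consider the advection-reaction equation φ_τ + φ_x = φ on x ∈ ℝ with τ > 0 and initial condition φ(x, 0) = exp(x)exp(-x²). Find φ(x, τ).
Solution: Substitute φ = exp(x)u, i.e. u = exp(-x)φ.
By the product rule, φ_x = exp(x)(u_x + u), φ_τ = exp(x)u_τ.
Substituting into the PDE and dividing by exp(x): u_τ + (u_x + u) = u.
The lower-order terms cancel, leaving the standard advection equation u_τ + u_x = 0.
Initial data for u: u(x,0) = exp(-x)φ(x,0) = exp(-x²).
Solve for u:
  By method of characteristics (waves move right with speed 1):
  Along characteristics x - τ = const, u is constant, so u(x,τ) = f(x - τ) with f = u(·, 0).
Hence u(x,τ) = exp(-(x - τ)²).
Transform back: φ(x,τ) = exp(x)u(x,τ).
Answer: φ(x, τ) = exp(x)exp(-(x - τ)²)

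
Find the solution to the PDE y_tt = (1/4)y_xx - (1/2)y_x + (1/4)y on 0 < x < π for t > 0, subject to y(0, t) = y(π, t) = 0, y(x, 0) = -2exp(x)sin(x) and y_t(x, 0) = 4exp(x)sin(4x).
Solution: Substitute y = exp(x)u, i.e. u = exp(-x)y.
By the product rule, y_x = exp(x)(u_x + u), y_xx = exp(x)(u_xx + 2u_x + u), y_tt = exp(x)u_tt.
Substituting into the PDE and dividing by exp(x): u_tt = (1/4)(u_xx + 2u_x + u) - (1/2)(u_x + u) + (1/4)u.
The lower-order terms cancel, leaving the standard wave equation u_tt = (1/4)u_xx.
Initial data for u: u(x,0) = exp(-x)y(x,0) = -2sin(x); u_t(x,0) = exp(-x)y_t(x,0) = 4sin(4x). The boundary conditions carry over: u(0,t) = u(π,t) = 0.
Solve for u:
  Using separation of variables u = X(x)T(t):
  Eigenfunctions: sin(nx), n = 1, 2, 3, ...
  General solution: u(x, t) = Σ [A_n cos(n t/2) + B_n sin(n t/2)] sin(nx)
  From u(x,0) = -2sin(x): A_1=-2. From u_t(x,0) = 4sin(4x), using u_t(x,0) = Σ ω_n B_n sin(nx) with ω_n = n/2: B_4 = 4/2 = 2.
Hence u(x,t) = 2sin(2t)sin(4x) - 2sin(x)cos(t/2).
Transform back: y(x,t) = exp(x)u(x,t).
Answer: y(x, t) = 2exp(x)sin(2t)sin(4x) - 2exp(x)sin(x)cos(t/2)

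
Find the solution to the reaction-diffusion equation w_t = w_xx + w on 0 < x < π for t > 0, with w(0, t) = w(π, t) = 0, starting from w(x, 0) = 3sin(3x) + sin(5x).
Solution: Substitute w = exp(t)u, i.e. u = exp(-t)w.
By the product rule, w_t = exp(t)(u_t + u), w_xx = exp(t)u_xx.
Substituting into the PDE and dividing by exp(t): u_t + u = u_xx + u.
The lower-order terms cancel, leaving the standard heat equation u_t = u_xx.
Initial data for u: u(x,0) = w(x,0) = 3sin(3x) + sin(5x). The boundary conditions carry over: u(0,t) = u(π,t) = 0.
Solve for u:
  Using separation of variables u = X(x)T(t):
  Eigenfunctions: sin(nx), n = 1, 2, 3, ...
  General solution: u(x, t) = Σ c_n sin(nx) exp(-n² t)
  Matching u(x,0) = 3sin(3x) + sin(5x) term by term: c_3=3, c_5=1.
Hence u(x,t) = 3exp(-9t)sin(3x) + exp(-25t)sin(5x).
Transform back: w(x,t) = exp(t)u(x,t).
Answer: w(x, t) = 3exp(-8t)sin(3x) + exp(-24t)sin(5x)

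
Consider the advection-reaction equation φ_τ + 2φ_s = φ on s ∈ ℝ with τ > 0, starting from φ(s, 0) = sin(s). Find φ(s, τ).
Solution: Substitute φ = exp(τ)u.
Then φ_τ = exp(τ)(u_τ + u), φ_s = exp(τ)u_s; substituting and dividing by exp(τ), the lower-order terms cancel: u_τ + 2u_s = 0 (standard advection equation).
Data for u: u(s,0) = φ(s,0) = sin(s).
By characteristics (ds/dτ = 2), u(s,τ) = f(s - 2τ) with f = u(·, 0).
So u(s,τ) = sin(s - 2τ), and φ(s,τ) = exp(τ)u(s,τ).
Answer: φ(s, τ) = exp(τ)sin(s - 2τ)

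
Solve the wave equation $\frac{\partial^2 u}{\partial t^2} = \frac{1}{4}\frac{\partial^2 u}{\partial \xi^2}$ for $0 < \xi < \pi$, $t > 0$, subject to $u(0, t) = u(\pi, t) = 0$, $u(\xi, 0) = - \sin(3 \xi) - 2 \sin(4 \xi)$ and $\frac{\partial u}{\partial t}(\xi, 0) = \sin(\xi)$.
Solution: Separating variables: $u = \sum [A_n \cos(\omega_n t) + B_n \sin(\omega_n t)] \sin(n\xi)$, $\omega_n = n/2$. From ICs ($B_n$ = velocity coefficient / $\omega_n$): $A_3=-1, A_4=-2, B_1=2$.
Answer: $u(\xi, t) = 2 \sin(\xi) \sin(t/2) -  \sin(3 \xi) \cos(3 t/2) - 2 \sin(4 \xi) \cos(2 t)$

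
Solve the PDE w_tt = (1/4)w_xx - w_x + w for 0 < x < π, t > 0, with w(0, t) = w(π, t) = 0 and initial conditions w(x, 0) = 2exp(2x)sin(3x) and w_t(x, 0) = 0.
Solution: Substitute w = exp(2x)u.
Then w_x = exp(2x)(u_x + 2u), w_xx = exp(2x)(u_xx + 4u_x + 4u), w_tt = exp(2x)u_tt; substituting and dividing by exp(2x), the lower-order terms cancel: u_tt = (1/4)u_xx (standard wave equation).
Data for u: u(x,0) = exp(-2x)w(x,0) = 2sin(3x); u_t(x,0) = exp(-2x)w_t(x,0) = 0. The boundary conditions carry over: u(0,t) = u(π,t) = 0.
Separating variables: u = Σ [A_n cos(ω_n t) + B_n sin(ω_n t)] sin(nx), ω_n = n/2. From ICs: A_3=2.
So u(x,t) = 2sin(3x)cos(3t/2), and w(x,t) = exp(2x)u(x,t).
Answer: w(x, t) = 2exp(2x)sin(3x)cos(3t/2)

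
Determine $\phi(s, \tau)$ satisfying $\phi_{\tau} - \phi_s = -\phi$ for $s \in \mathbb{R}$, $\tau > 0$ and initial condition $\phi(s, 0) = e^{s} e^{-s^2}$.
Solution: Substitute $\phi = e^{s}u$, i.e. $u = e^{-s}\phi$.
By the product rule, $\phi_s = e^{s}(u_s + u)$, $\phi_{\tau} = e^{s}u_{\tau}$.
Substituting into the PDE and dividing by $e^{s}$: $u_{\tau} - (u_s + u) = -u$.
The lower-order terms cancel, leaving the standard advection equation $u_{\tau} - u_s = 0$.
Initial data for $u$: $u(s,0) = e^{-s}\phi(s,0) = e^{-s^2}$.
Solve for $u$:
  By method of characteristics (waves move left with speed 1):
  Along characteristics $s + \tau =$ const, $u$ is constant, so $u(s,\tau) = f(s + \tau)$ with $f = u( \cdot , 0)$.
Hence $u(s,\tau) = e^{-(s + \tau)^2}$.
Transform back: $\phi(s,\tau) = e^{s}u(s,\tau)$.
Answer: $\phi(s, \tau) = e^{s} e^{-(\tau + s)^2}$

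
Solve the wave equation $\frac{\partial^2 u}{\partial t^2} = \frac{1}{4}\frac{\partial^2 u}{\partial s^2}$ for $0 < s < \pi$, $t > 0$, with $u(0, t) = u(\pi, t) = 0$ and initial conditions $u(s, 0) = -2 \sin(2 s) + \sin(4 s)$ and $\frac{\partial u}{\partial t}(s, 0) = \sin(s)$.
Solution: Using separation of variables $u = X(s)T(t)$:
Eigenfunctions: $\sin(ns)$, $n = 1, 2, 3, \ldots$
General solution: $u(s, t) = \sum [A_n \cos(n t/2) + B_n \sin(n t/2)] \sin(ns)$
From $u(s,0) = -2 \sin(2 s) + \sin(4 s)$: $A_2=-2, A_4=1$. From $u_t(s,0) = \sin(s)$, using $u_t(s,0) = \sum \omega_n B_n \sin(ns)$ with $\omega_n = n/2$: $B_1 = 1/(1/2) = 2$.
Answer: $u(s, t) = 2 \sin(s) \sin(t/2) - 2 \sin(2 s) \cos(t) + \sin(4 s) \cos(2 t)$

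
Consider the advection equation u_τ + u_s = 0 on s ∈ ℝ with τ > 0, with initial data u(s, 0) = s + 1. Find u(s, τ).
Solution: By characteristics (ds/dτ = 1), u(s,τ) = f(s - τ) with f = u(·, 0).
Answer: u(s, τ) = s - τ + 1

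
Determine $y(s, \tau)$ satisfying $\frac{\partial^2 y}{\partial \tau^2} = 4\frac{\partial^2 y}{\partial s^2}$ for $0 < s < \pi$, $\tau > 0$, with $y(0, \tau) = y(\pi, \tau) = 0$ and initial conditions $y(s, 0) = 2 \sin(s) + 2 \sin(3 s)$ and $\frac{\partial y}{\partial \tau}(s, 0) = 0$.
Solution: Using separation of variables $y = X(s)T(\tau)$:
Eigenfunctions: $\sin(ns)$, $n = 1, 2, 3, \ldots$
General solution: $y(s, \tau) = \sum [A_n \cos(2n \tau) + B_n \sin(2n \tau)] \sin(ns)$
From $y(s,0) = 2 \sin(s) + 2 \sin(3 s)$: $A_1=2, A_3=2$. From $y_{\tau}(s,0) = 0$: all $B_n = 0$.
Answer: $y(s, \tau) = 2 \sin(s) \cos(2 \tau) + 2 \sin(3 s) \cos(6 \tau)$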